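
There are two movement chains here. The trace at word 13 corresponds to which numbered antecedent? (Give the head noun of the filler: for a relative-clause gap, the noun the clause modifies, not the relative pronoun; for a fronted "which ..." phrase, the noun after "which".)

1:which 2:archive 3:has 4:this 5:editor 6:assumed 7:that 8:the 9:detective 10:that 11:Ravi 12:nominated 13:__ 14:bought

9

The marked gap is inside the relative clause, the direct object of "nominated".
Its filler is the head noun "detective" (via "that"), at word 9.
(The other dependency links word 2 to a gap after word 14.)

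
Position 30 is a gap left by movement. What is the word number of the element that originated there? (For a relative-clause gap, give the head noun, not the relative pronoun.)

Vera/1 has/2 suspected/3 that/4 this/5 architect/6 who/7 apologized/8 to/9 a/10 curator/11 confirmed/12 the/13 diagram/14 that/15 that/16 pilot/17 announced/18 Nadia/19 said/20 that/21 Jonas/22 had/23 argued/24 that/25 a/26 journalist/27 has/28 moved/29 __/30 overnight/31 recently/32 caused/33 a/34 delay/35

The gap at 30 is the object of "moved", inside a relative clause.
The relative pronoun is "that" (word 15); it is bound by the head noun immediately before it.
Its filler is the head noun "diagram", at word 14.

14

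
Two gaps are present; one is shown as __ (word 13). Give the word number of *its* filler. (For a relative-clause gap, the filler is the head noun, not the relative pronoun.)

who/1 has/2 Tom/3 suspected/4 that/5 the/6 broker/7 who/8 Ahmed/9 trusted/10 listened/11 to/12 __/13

The marked gap is the object of the preposition "to" of "listened".
Its filler is the fronted wh-phrase "who", at word 1.
(The other dependency links word 7 to a gap after word 10.)

1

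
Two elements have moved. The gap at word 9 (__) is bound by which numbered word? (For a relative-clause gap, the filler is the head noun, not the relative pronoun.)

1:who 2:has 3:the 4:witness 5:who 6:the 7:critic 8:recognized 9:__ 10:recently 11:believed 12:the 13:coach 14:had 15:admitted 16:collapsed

4

The marked gap is inside the relative clause, the direct object of "recognized".
Its filler is the head noun "witness" (via "who"), at word 4.
(The other dependency links word 1 to a gap after word 15.)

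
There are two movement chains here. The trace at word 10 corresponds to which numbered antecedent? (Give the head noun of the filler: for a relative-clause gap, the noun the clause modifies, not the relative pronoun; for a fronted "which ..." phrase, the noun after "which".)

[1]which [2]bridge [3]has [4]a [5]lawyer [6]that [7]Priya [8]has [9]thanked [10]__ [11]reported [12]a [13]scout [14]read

The marked gap is inside the relative clause, the direct object of "thanked".
Its filler is the head noun "lawyer" (via "that"), at word 5.
(The other dependency links word 2 to a gap after word 14.)

5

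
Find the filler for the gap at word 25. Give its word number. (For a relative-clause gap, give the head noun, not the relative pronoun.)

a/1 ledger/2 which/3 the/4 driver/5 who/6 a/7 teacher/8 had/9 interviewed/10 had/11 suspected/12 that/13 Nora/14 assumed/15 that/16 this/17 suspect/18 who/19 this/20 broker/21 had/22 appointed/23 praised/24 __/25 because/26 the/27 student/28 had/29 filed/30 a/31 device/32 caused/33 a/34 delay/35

The gap at 25 is the object of "praised", inside a relative clause.
The relative pronoun is "which" (word 3); it is bound by the head noun immediately before it.
Its filler is the head noun "ledger", at word 2.

2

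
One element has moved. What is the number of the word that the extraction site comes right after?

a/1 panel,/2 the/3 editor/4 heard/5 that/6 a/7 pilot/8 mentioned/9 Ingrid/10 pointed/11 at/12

The displaced element is "a panel" (word 2).
It is linked across 2 clause boundaries (that → Ø).
It functions as the object of the preposition "at" of "pointed", so the gap sits immediately after word 12 ("at").
Base order: The editor heard that a pilot mentioned Ingrid pointed at a panel.

12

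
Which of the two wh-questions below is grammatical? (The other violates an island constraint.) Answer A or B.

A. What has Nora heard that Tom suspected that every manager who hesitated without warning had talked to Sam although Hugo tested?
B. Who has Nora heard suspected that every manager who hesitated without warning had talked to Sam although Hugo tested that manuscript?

B

In A, the wh-phrase is extracted from inside an adjunct island (introduced by "although"), which blocks movement.
In B, the extraction path crosses only that-complement boundaries, which are transparent.
So B is grammatical.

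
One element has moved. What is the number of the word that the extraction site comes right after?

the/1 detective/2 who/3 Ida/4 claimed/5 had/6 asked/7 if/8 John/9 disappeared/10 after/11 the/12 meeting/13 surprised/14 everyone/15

5

The displaced element is "the detective" (word 2).
It is linked across 1 clause boundary (Ø).
It functions as the subject of "asked", so the gap sits immediately after word 5 ("claimed").
Base order: Ida claimed that the detective had asked if John disappeared after the meeting.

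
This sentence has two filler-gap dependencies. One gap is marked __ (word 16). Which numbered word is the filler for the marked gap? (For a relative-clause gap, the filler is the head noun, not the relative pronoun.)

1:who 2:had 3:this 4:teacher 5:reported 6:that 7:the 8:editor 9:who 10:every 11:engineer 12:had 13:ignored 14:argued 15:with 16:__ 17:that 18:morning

1

The marked gap is the object of the preposition "with" of "argued".
Its filler is the fronted wh-phrase "who", at word 1.
(The other dependency links word 8 to a gap after word 13.)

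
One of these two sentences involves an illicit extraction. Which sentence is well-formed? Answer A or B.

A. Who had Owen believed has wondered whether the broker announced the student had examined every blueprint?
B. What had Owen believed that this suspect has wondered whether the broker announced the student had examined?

In B, the wh-phrase is extracted from inside a wh-island (introduced by "whether"), which blocks movement.
In A, the extraction path crosses only that-complement boundaries, which are transparent.
So A is grammatical.

A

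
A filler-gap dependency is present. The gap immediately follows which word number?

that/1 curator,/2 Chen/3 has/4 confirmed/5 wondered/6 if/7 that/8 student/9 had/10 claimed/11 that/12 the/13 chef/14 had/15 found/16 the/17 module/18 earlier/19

5

The displaced element is "that curator" (word 2).
It is linked across 1 clause boundary (Ø).
It functions as the subject of "wondered", so the gap sits immediately after word 5 ("confirmed").
Base order: Chen has confirmed that that curator wondered if that student had claimed that the chef had found the module earlier.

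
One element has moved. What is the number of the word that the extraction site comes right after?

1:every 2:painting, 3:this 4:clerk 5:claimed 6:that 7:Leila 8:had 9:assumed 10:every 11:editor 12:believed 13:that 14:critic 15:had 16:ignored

The displaced element is "every painting" (word 2).
It is linked across 3 clause boundaries (that → Ø → Ø).
It functions as the direct object of "ignored", so the gap sits immediately after word 16 ("ignored").
Base order: This clerk claimed that Leila had assumed every editor believed that critic had ignored every painting.

16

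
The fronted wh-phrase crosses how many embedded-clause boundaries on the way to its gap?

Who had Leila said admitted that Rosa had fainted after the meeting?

"who" is extracted from the subject of "admitted".
Boundaries crossed, outermost first: [Ø] — 1 in total.

1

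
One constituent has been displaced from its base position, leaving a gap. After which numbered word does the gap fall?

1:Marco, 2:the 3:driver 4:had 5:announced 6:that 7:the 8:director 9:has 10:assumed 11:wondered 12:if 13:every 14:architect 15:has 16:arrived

10

The displaced element is "Marco" (word 1).
It is linked across 2 clause boundaries (that → Ø).
It functions as the subject of "wondered", so the gap sits immediately after word 10 ("assumed").
Base order: The driver had announced that the director has assumed that Marco wondered if every architect has arrived.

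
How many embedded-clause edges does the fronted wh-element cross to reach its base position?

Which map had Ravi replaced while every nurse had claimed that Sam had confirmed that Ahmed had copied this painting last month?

"which map" originates inside the matrix clause — no clause boundary is crossed.

0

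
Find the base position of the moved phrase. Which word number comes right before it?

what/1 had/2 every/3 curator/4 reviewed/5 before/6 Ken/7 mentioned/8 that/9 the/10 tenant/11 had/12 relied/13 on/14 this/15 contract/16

5

The displaced element is "what" (word 1).
It functions as the direct object of "reviewed", so the gap sits immediately after word 5 ("reviewed").
Base order: Every curator had reviewed what before Ken mentioned that the tenant had relied on this contract.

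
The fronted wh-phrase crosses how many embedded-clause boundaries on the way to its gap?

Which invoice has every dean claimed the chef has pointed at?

1

"which invoice" is extracted from the PP object of "pointed".
Boundaries crossed, outermost first: [Ø] — 1 in total.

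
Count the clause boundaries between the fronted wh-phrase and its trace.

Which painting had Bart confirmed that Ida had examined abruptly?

1

"which painting" is extracted from the object of "examined".
Boundaries crossed, outermost first: [that] — 1 in total.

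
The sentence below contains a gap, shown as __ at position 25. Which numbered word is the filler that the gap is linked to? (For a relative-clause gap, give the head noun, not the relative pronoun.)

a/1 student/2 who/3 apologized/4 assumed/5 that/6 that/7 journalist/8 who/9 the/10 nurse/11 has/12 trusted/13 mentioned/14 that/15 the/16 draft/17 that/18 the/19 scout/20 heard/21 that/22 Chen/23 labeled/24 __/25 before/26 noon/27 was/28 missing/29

The gap at 25 is the object of "labeled", inside a relative clause.
The relative pronoun is "that" (word 18); it is bound by the head noun immediately before it.
Its filler is the head noun "draft", at word 17.

17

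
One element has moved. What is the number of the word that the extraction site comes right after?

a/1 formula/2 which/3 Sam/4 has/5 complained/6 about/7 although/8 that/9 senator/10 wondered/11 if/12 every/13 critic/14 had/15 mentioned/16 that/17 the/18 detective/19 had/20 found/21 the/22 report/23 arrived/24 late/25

7

The displaced element is "a formula" (word 2).
It functions as the object of the preposition "about" of "complained", so the gap sits immediately after word 7 ("about").
Base order: Sam has complained about a formula although that senator wondered if every critic had mentioned that the detective had found the report.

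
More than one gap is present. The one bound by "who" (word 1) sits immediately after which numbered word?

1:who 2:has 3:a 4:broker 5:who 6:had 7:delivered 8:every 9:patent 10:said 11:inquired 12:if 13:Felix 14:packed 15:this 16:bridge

The displaced element is "who" (word 1).
It is linked across 1 clause boundary (Ø).
It functions as the subject of "inquired", so the gap sits immediately after word 10 ("said").
Base order: A broker who had delivered every patent has said who inquired if Felix packed this bridge.

10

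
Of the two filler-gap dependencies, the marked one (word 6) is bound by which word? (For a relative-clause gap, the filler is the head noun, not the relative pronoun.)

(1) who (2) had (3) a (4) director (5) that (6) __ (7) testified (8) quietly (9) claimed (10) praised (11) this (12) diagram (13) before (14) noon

4

The marked gap is inside the relative clause, the subject of "testified".
Its filler is the head noun "director" (via "that"), at word 4.
(The other dependency links word 1 to a gap after word 9.)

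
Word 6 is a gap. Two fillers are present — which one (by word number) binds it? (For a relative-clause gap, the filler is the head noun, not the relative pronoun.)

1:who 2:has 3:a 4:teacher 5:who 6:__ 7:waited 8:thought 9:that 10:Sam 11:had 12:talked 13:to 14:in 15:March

The marked gap is inside the relative clause, the subject of "waited".
Its filler is the head noun "teacher" (via "who"), at word 4.
(The other dependency links word 1 to a gap after word 13.)

4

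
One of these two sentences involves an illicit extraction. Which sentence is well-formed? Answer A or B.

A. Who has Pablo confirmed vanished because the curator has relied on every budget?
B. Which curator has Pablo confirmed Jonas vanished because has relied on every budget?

A

In B, the wh-phrase is extracted from inside an adjunct island (introduced by "because"), which blocks movement.
In A, the extraction path crosses only that-complement boundaries, which are transparent.
So A is grammatical.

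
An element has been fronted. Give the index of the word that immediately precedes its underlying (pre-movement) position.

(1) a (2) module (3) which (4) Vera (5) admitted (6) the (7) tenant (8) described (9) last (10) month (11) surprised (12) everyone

The displaced element is "a module" (word 2).
It is linked across 1 clause boundary (Ø).
It functions as the direct object of "described", so the gap sits immediately after word 8 ("described").
Base order: Vera admitted the tenant described a module last month.

8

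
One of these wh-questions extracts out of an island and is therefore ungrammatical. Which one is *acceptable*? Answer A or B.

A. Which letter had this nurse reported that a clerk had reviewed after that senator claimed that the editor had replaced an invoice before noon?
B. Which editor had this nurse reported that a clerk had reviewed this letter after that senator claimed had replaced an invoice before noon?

In B, the wh-phrase is extracted from inside an adjunct island (introduced by "after"), which blocks movement.
In A, the extraction path crosses only that-complement boundaries, which are transparent.
So A is grammatical.

A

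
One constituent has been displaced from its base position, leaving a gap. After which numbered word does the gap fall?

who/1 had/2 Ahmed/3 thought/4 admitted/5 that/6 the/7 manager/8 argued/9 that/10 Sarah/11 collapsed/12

The displaced element is "who" (word 1).
It is linked across 1 clause boundary (Ø).
It functions as the subject of "admitted", so the gap sits immediately after word 4 ("thought").
Base order: Ahmed had thought that who admitted that the manager argued that Sarah collapsed.

4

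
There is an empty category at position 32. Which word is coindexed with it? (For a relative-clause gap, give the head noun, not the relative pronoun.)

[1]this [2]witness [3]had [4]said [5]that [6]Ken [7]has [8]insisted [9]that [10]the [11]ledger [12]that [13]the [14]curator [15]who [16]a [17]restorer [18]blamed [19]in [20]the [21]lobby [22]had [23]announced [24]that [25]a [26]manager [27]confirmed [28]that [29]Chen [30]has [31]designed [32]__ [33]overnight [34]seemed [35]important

11

The gap at 32 is the object of "designed", inside a relative clause.
The relative pronoun is "that" (word 12); it is bound by the head noun immediately before it.
Its filler is the head noun "ledger", at word 11.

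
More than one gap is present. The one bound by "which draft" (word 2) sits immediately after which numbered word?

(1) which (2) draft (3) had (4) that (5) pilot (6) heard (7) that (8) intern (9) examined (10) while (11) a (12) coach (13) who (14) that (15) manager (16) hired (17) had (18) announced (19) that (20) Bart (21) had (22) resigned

The displaced element is "which draft" (word 2).
It is linked across 1 clause boundary (Ø).
It functions as the direct object of "examined", so the gap sits immediately after word 9 ("examined").
Base order: That pilot had heard that intern examined which draft while a coach who that manager hired had announced that Bart had resigned.

9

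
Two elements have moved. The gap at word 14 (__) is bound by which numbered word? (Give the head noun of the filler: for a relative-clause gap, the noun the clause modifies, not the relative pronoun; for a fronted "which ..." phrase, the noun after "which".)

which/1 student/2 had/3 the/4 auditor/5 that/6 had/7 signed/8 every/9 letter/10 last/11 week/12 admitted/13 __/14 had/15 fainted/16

The marked gap is the subject of "fainted".
Its filler is the fronted wh-phrase "which student", at word 2.
(The other dependency links word 5 to a gap after word 6.)

2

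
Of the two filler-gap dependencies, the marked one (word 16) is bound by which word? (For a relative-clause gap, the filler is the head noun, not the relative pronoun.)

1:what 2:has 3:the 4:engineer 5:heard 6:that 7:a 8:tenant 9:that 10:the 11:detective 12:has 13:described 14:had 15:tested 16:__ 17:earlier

The marked gap is the direct object of "tested".
Its filler is the fronted wh-phrase "what", at word 1.
(The other dependency links word 8 to a gap after word 13.)

1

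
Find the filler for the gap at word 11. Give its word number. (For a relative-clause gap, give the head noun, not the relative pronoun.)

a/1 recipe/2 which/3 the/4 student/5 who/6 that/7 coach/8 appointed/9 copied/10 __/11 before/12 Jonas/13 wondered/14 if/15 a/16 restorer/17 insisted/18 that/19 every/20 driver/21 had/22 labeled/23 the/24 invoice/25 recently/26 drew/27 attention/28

The gap at 11 is the object of "copied", inside a relative clause.
The relative pronoun is "which" (word 3); it is bound by the head noun immediately before it.
Its filler is the head noun "recipe", at word 2.

2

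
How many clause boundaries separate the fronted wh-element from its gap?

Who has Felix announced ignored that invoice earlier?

1

"who" is extracted from the subject of "ignored".
Boundaries crossed, outermost first: [Ø] — 1 in total.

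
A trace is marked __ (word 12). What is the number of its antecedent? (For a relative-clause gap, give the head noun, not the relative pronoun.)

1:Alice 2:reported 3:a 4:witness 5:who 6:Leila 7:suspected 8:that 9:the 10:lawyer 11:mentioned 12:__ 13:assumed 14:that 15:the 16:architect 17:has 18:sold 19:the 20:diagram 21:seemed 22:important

4

The gap at 12 is the subject of "assumed", inside a relative clause.
The relative pronoun is "who" (word 5); it is bound by the head noun immediately before it.
Its filler is the head noun "witness", at word 4.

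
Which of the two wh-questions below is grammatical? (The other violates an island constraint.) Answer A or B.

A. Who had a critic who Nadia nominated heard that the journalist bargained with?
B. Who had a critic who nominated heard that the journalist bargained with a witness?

A

In B, the wh-phrase is extracted from inside a complex-NP island (relative clause) (introduced by "who"), which blocks movement.
In A, the extraction path crosses only that-complement boundaries, which are transparent.
So A is grammatical.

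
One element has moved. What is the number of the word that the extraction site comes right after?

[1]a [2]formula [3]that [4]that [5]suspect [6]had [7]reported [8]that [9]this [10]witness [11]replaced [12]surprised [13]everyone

The displaced element is "a formula" (word 2).
It is linked across 1 clause boundary (that).
It functions as the direct object of "replaced", so the gap sits immediately after word 11 ("replaced").
Base order: That suspect had reported that this witness replaced a formula.

11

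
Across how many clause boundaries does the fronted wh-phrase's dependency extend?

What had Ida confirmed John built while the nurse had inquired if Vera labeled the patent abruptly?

1

"what" is extracted from the object of "built".
Boundaries crossed, outermost first: [Ø] — 1 in total.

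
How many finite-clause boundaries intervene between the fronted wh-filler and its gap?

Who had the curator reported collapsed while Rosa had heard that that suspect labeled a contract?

1

"who" is extracted from the subject of "collapsed".
Boundaries crossed, outermost first: [Ø] — 1 in total.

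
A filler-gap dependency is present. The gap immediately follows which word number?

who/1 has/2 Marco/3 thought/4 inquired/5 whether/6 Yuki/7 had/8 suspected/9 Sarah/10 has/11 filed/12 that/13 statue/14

4

The displaced element is "who" (word 1).
It is linked across 1 clause boundary (Ø).
It functions as the subject of "inquired", so the gap sits immediately after word 4 ("thought").
Base order: Marco has thought who inquired whether Yuki had suspected Sarah has filed that statue.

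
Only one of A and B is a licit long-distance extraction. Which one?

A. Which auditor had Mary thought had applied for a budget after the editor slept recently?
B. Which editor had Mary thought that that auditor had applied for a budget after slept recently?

In B, the wh-phrase is extracted from inside an adjunct island (introduced by "after"), which blocks movement.
In A, the extraction path crosses only that-complement boundaries, which are transparent.
So A is grammatical.

A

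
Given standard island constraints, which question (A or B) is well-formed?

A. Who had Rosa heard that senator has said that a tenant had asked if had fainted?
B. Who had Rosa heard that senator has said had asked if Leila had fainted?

In A, the wh-phrase is extracted from inside a wh-island (introduced by "if"), which blocks movement.
In B, the extraction path crosses only that-complement boundaries, which are transparent.
So B is grammatical.

B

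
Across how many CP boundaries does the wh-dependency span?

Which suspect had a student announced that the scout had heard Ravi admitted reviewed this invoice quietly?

"which suspect" is extracted from the subject of "reviewed".
Boundaries crossed, outermost first: [that], [Ø], [Ø] — 3 in total.

3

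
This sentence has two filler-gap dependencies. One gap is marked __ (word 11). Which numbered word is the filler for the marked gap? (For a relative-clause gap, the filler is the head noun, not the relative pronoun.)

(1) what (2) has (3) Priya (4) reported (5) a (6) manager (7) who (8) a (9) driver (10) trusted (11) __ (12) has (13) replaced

The marked gap is inside the relative clause, the direct object of "trusted".
Its filler is the head noun "manager" (via "who"), at word 6.
(The other dependency links word 1 to a gap after word 13.)

6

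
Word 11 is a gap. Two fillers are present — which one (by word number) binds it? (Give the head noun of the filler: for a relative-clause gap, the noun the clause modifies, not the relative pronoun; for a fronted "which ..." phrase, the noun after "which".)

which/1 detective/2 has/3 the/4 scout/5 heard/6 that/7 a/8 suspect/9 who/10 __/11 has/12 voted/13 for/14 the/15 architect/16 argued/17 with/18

9

The marked gap is inside the relative clause, the subject of "voted".
Its filler is the head noun "suspect" (via "who"), at word 9.
(The other dependency links word 2 to a gap after word 18.)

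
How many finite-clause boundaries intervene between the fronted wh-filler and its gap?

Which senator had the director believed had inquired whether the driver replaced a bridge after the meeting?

1

"which senator" is extracted from the subject of "inquired".
Boundaries crossed, outermost first: [Ø] — 1 in total.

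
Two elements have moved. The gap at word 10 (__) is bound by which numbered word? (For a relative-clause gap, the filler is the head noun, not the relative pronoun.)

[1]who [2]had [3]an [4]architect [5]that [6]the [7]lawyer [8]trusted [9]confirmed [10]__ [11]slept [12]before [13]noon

The marked gap is the subject of "slept".
Its filler is the fronted wh-phrase "who", at word 1.
(The other dependency links word 4 to a gap after word 8.)

1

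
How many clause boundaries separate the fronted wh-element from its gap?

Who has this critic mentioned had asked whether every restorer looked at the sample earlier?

1

"who" is extracted from the subject of "asked".
Boundaries crossed, outermost first: [Ø] — 1 in total.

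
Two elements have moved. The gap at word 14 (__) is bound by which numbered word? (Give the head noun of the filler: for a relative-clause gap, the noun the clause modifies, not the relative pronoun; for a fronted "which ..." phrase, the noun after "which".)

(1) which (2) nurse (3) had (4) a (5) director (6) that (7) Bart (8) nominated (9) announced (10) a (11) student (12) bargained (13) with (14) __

2

The marked gap is the object of the preposition "with" of "bargained".
Its filler is the fronted wh-phrase "which nurse", at word 2.
(The other dependency links word 5 to a gap after word 8.)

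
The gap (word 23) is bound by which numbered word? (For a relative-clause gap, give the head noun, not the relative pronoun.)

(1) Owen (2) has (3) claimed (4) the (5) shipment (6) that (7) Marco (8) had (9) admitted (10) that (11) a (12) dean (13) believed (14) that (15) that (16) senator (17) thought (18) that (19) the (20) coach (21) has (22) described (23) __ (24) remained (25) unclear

The gap at 23 is the object of "described", inside a relative clause.
The relative pronoun is "that" (word 6); it is bound by the head noun immediately before it.
Its filler is the head noun "shipment", at word 5.

5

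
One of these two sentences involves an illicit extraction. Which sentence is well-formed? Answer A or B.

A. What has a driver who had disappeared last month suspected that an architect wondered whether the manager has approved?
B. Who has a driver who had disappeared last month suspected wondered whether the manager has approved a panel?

B

In A, the wh-phrase is extracted from inside a wh-island (introduced by "whether"), which blocks movement.
In B, the extraction path crosses only that-complement boundaries, which are transparent.
So B is grammatical.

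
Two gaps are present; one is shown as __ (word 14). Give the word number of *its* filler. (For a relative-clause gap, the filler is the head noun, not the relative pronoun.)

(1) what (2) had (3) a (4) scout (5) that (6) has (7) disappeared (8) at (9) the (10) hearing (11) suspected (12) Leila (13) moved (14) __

The marked gap is the direct object of "moved".
Its filler is the fronted wh-phrase "what", at word 1.
(The other dependency links word 4 to a gap after word 5.)

1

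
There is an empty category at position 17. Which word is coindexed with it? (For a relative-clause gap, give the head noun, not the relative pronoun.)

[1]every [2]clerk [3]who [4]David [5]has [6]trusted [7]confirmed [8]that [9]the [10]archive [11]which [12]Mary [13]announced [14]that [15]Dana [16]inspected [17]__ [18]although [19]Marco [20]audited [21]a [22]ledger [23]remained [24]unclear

The gap at 17 is the object of "inspected", inside a relative clause.
The relative pronoun is "which" (word 11); it is bound by the head noun immediately before it.
Its filler is the head noun "archive", at word 10.

10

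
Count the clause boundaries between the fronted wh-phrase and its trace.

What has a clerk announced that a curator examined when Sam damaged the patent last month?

"what" is extracted from the object of "examined".
Boundaries crossed, outermost first: [that] — 1 in total.

1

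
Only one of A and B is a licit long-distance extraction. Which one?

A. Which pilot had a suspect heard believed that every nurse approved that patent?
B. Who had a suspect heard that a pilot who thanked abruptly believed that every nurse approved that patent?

A

In B, the wh-phrase is extracted from inside a complex-NP island (relative clause) (introduced by "who"), which blocks movement.
In A, the extraction path crosses only that-complement boundaries, which are transparent.
So A is grammatical.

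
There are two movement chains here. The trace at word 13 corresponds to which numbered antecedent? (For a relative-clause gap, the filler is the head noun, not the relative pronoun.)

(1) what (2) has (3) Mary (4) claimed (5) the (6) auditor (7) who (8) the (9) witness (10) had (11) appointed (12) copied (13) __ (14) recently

1

The marked gap is the direct object of "copied".
Its filler is the fronted wh-phrase "what", at word 1.
(The other dependency links word 6 to a gap after word 11.)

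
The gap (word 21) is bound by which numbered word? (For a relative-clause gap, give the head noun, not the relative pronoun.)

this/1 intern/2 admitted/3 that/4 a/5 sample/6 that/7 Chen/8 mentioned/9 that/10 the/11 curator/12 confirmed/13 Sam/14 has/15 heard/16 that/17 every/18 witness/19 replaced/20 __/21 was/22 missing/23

The gap at 21 is the object of "replaced", inside a relative clause.
The relative pronoun is "that" (word 7); it is bound by the head noun immediately before it.
Its filler is the head noun "sample", at word 6.

6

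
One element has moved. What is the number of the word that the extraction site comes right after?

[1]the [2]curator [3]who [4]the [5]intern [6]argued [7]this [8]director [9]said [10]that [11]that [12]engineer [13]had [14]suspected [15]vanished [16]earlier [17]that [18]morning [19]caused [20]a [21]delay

14

The displaced element is "the curator" (word 2).
It is linked across 3 clause boundaries (Ø → that → Ø).
It functions as the subject of "vanished", so the gap sits immediately after word 14 ("suspected").
Base order: The intern argued this director said that that engineer had suspected that the curator vanished earlier that morning.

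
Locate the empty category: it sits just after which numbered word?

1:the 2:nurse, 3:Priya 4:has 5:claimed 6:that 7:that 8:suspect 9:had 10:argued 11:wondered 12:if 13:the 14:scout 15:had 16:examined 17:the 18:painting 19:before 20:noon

The displaced element is "the nurse" (word 2).
It is linked across 2 clause boundaries (that → Ø).
It functions as the subject of "wondered", so the gap sits immediately after word 10 ("argued").
Base order: Priya has claimed that that suspect had argued that the nurse wondered if the scout had examined the painting before noon.

10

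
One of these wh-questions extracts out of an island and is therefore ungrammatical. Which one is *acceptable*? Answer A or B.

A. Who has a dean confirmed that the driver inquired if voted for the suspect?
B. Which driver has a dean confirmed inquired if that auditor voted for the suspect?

B

In A, the wh-phrase is extracted from inside a wh-island (introduced by "if"), which blocks movement.
In B, the extraction path crosses only that-complement boundaries, which are transparent.
So B is grammatical.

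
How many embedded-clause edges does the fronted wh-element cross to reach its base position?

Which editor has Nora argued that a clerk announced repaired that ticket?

"which editor" is extracted from the subject of "repaired".
Boundaries crossed, outermost first: [that], [Ø] — 2 in total.

2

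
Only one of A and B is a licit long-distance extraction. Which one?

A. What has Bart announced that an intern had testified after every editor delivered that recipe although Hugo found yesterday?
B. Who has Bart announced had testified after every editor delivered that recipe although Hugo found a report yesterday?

B

In A, the wh-phrase is extracted from inside an adjunct island (introduced by "after"), which blocks movement.
In B, the extraction path crosses only that-complement boundaries, which are transparent.
So B is grammatical.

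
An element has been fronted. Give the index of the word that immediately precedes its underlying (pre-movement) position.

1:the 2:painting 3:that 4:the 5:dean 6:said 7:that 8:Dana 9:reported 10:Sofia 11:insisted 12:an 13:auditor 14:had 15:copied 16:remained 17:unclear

15

The displaced element is "the painting" (word 2).
It is linked across 3 clause boundaries (that → Ø → Ø).
It functions as the direct object of "copied", so the gap sits immediately after word 15 ("copied").
Base order: The dean said that Dana reported Sofia insisted an auditor had copied the painting.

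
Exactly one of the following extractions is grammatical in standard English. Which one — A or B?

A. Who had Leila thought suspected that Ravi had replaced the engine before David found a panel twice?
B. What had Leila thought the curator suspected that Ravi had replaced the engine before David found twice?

A

In B, the wh-phrase is extracted from inside an adjunct island (introduced by "before"), which blocks movement.
In A, the extraction path crosses only that-complement boundaries, which are transparent.
So A is grammatical.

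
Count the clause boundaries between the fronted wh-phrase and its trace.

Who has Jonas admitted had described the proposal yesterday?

1

"who" is extracted from the subject of "described".
Boundaries crossed, outermost first: [Ø] — 1 in total.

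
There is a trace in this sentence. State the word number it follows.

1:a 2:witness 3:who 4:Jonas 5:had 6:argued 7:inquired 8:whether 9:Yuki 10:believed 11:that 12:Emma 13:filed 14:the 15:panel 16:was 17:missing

The displaced element is "a witness" (word 2).
It is linked across 1 clause boundary (Ø).
It functions as the subject of "inquired", so the gap sits immediately after word 6 ("argued").
Base order: Jonas had argued that a witness inquired whether Yuki believed that Emma filed the panel.

6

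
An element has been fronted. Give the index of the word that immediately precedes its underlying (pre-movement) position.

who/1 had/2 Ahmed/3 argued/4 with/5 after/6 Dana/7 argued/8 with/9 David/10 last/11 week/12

5

The displaced element is "who" (word 1).
It functions as the object of the preposition "with" of "argued", so the gap sits immediately after word 5 ("with").
Base order: Ahmed had argued with who after Dana argued with David last week.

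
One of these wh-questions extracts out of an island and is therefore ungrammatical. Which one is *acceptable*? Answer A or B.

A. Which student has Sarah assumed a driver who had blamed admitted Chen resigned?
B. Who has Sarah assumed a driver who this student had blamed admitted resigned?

In A, the wh-phrase is extracted from inside a complex-NP island (relative clause) (introduced by "who"), which blocks movement.
In B, the extraction path crosses only that-complement boundaries, which are transparent.
So B is grammatical.

B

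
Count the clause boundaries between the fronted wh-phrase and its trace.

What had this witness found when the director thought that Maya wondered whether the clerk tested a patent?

0

"what" originates inside the matrix clause — no clause boundary is crossed.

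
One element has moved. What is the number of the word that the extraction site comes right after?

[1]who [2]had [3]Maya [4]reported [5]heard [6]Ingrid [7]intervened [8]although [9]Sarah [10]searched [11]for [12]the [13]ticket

The displaced element is "who" (word 1).
It is linked across 1 clause boundary (Ø).
It functions as the subject of "heard", so the gap sits immediately after word 4 ("reported").
Base order: Maya had reported who heard Ingrid intervened although Sarah searched for the ticket.

4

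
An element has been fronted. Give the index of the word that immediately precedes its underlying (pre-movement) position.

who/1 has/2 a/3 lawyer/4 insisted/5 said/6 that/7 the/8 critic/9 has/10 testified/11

5

The displaced element is "who" (word 1).
It is linked across 1 clause boundary (Ø).
It functions as the subject of "said", so the gap sits immediately after word 5 ("insisted").
Base order: A lawyer has insisted who said that the critic has testified.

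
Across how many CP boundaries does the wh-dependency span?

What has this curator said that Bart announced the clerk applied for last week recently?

"what" is extracted from the PP object of "applied".
Boundaries crossed, outermost first: [that], [Ø] — 2 in total.

2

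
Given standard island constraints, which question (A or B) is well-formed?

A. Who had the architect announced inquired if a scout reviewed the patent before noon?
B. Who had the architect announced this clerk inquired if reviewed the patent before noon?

In B, the wh-phrase is extracted from inside a wh-island (introduced by "if"), which blocks movement.
In A, the extraction path crosses only that-complement boundaries, which are transparent.
So A is grammatical.

A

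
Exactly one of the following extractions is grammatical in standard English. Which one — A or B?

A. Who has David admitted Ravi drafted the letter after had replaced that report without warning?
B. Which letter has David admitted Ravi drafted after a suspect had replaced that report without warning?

B

In A, the wh-phrase is extracted from inside an adjunct island (introduced by "after"), which blocks movement.
In B, the extraction path crosses only that-complement boundaries, which are transparent.
So B is grammatical.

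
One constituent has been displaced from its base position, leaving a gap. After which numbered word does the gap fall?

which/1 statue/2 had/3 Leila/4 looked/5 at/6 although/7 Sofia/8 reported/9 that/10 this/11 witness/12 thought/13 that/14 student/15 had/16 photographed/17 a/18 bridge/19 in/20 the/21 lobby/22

6

The displaced element is "which statue" (word 2).
It functions as the object of the preposition "at" of "looked", so the gap sits immediately after word 6 ("at").
Base order: Leila had looked at which statue although Sofia reported that this witness thought that student had photographed a bridge in the lobby.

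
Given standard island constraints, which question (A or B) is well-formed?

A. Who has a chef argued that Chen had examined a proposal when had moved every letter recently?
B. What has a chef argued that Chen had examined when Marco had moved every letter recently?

In A, the wh-phrase is extracted from inside an adjunct island (introduced by "when"), which blocks movement.
In B, the extraction path crosses only that-complement boundaries, which are transparent.
So B is grammatical.

B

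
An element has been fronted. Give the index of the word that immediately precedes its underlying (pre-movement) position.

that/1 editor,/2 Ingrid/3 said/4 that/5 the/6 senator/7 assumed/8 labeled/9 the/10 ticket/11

The displaced element is "that editor" (word 2).
It is linked across 2 clause boundaries (that → Ø).
It functions as the subject of "labeled", so the gap sits immediately after word 8 ("assumed").
Base order: Ingrid said that the senator assumed that that editor labeled the ticket.

8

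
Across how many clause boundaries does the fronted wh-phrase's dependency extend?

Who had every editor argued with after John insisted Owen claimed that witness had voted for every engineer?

"who" originates inside the matrix clause — no clause boundary is crossed.

0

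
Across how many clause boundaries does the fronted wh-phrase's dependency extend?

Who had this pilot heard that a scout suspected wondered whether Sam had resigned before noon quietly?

2

"who" is extracted from the subject of "wondered".
Boundaries crossed, outermost first: [that], [Ø] — 2 in total.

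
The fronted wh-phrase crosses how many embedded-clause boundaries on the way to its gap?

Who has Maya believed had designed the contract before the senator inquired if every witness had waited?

1

"who" is extracted from the subject of "designed".
Boundaries crossed, outermost first: [Ø] — 1 in total.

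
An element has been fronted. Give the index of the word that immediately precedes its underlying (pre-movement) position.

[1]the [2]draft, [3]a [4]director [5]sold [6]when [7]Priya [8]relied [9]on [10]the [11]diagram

The displaced element is "the draft" (word 2).
It functions as the direct object of "sold", so the gap sits immediately after word 5 ("sold").
Base order: A director sold the draft when Priya relied on the diagram.

5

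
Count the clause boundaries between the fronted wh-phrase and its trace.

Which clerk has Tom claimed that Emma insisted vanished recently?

2

"which clerk" is extracted from the subject of "vanished".
Boundaries crossed, outermost first: [that], [Ø] — 2 in total.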